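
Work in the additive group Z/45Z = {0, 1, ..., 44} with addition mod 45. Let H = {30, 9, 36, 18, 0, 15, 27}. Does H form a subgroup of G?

No

|H| = 7 does not divide |G| = 45, so by Lagrange H is not a subgroup.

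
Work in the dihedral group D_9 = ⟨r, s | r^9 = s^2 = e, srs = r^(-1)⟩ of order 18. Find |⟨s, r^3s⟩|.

|⟨s⟩| = 2 and |⟨r^3s⟩| = 2, so |H| is a multiple of lcm(2, 2) = 2 and divides |G| = 18.
Closing under the operation: H = {e, r^3, r^6, s, r^3s, r^6s}, so |H| = 6.

6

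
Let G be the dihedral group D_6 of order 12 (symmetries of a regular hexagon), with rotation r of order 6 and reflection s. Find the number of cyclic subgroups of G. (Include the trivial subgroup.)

10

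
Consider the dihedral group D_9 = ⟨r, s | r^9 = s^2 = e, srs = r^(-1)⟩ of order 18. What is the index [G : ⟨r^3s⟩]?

|⟨r^3s⟩| = 2 and |G| = 18.
By Lagrange, [G : H] = |G|/|H| = 18/2 = 9.

9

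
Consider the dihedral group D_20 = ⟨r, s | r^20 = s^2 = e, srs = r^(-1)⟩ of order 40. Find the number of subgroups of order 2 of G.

|G| = 40 and 2 | 40, so subgroups of order 2 are possible by Lagrange.
The subgroups of order 2 are: {e, r^10}; {e, r^10s}; {e, r^11s}; {e, r^12s}; … (21 in all).
So G has 21 subgroups of order 2.

21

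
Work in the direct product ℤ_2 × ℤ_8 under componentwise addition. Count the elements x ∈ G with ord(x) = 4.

4

An element (a,b) has order lcm(ord(a), ord(b)); count pairs with lcm equal to 4.
Enumerating gives 4 such elements.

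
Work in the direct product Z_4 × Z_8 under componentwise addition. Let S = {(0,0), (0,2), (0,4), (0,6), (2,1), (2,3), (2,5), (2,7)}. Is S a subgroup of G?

|S| = 8 divides |G| = 32, consistent with Lagrange.
S contains the identity, every element's inverse is in S, and S is closed under +: it is a subgroup.
In fact S = ⟨(2,1)⟩.

Yes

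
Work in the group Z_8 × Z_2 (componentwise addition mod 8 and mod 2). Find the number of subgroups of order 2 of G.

3

|G| = 16 and 2 | 16, so subgroups of order 2 are possible by Lagrange.
The subgroups of order 2 are: {(0,0), (0,1)}; {(0,0), (4,0)}; {(0,0), (4,1)}.
So G has 3 subgroups of order 2.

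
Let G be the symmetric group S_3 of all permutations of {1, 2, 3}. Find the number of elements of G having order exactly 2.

3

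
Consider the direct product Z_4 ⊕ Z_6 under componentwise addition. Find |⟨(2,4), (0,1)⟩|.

12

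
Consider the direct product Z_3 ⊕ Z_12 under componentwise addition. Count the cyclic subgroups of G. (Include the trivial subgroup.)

Each element a generates a cyclic subgroup ⟨a⟩; distinct elements may generate the same one (a cyclic group of order d has φ(d) generators).
Cyclic subgroups by order — order 1: 1; order 2: 1; order 3: 4; order 4: 1; order 6: 4; order 12: 4.
Total: 15.

15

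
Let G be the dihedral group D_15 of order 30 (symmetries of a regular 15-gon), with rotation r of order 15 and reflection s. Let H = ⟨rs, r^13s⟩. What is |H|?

10

|⟨rs⟩| = 2 and |⟨r^13s⟩| = 2, so |H| is a multiple of lcm(2, 2) = 2 and divides |G| = 30.
Closing under the operation: H = {e, r^3, r^6, r^9, r^12, rs, r^4s, r^7s, r^10s, r^13s}, so |H| = 10.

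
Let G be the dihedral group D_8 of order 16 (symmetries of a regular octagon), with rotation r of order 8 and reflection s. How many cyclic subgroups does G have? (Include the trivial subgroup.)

12

A cyclic subgroup of order d is generated by each of its φ(d) elements of order d, so the cyclic subgroups of order d number (#elements of order d)/φ(d).
Cyclic subgroups by order — order 1: 1; order 2: 9; order 4: 1; order 8: 1.
Total: 12.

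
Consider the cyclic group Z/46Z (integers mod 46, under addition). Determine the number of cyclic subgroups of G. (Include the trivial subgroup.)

Group the elements of G by the cyclic subgroup they generate; each cyclic subgroup of order d accounts for φ(d) elements.
Cyclic subgroups by order — order 1: 1; order 2: 1; order 23: 1; order 46: 1.
Total: 4.

4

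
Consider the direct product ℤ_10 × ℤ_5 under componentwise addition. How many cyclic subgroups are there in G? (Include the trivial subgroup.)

14

Each element a generates a cyclic subgroup ⟨a⟩; distinct elements may generate the same one (a cyclic group of order d has φ(d) generators).
Cyclic subgroups by order — order 1: 1; order 2: 1; order 5: 6; order 10: 6.
Total: 14.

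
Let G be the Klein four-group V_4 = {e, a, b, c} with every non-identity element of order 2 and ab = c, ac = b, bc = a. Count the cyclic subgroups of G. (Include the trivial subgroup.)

4

A cyclic subgroup of order d is generated by each of its φ(d) elements of order d, so the cyclic subgroups of order d number (#elements of order d)/φ(d).
Cyclic subgroups by order — order 1: 1; order 2: 3.
Total: 4.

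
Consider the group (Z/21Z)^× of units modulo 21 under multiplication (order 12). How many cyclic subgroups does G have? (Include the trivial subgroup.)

Group the elements of G by the cyclic subgroup they generate; each cyclic subgroup of order d accounts for φ(d) elements.
Cyclic subgroups by order — order 1: 1; order 2: 3; order 3: 1; order 6: 3.
Total: 8.

8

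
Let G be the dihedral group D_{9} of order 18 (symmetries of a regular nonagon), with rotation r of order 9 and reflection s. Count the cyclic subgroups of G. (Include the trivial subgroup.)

A cyclic subgroup of order d is generated by each of its φ(d) elements of order d, so the cyclic subgroups of order d number (#elements of order d)/φ(d).
Cyclic subgroups by order — order 1: 1; order 2: 9; order 3: 1; order 9: 1.
Total: 12.

12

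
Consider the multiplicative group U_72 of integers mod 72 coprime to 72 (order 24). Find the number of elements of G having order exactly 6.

14

Enumerating element orders in G gives 14 elements of order 6.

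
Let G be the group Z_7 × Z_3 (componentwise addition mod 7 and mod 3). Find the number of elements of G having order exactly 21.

An element (a,b) has order lcm(ord(a), ord(b)); count pairs with lcm equal to 21.
Enumerating gives 12 such elements.

12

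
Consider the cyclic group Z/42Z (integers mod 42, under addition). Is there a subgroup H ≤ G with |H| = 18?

18 does not divide |G| = 42, so by Lagrange no subgroup of order 18 exists.

No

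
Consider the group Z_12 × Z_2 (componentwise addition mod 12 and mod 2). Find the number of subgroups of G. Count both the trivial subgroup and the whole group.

|G| = 24, so by Lagrange every subgroup order divides 24. Divisors: 1, 2, 3, 4, 6, 8, 12, 24.
Subgroups by order — order 1: 1; order 2: 3; order 3: 1; order 4: 3; order 6: 3; order 8: 1; order 12: 3; order 24: 1.
Total: 1 + 3 + 1 + 3 + 3 + 1 + 3 + 1 = 16.

16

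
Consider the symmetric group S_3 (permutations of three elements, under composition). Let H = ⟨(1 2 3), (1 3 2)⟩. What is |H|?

3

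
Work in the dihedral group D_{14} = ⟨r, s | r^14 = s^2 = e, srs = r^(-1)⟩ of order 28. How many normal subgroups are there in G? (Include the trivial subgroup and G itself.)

7

G has 28 subgroups. Checking conjugation-invariance by order — order 1: 1/1 normal; order 2: 1/15 normal; order 4: 0/7 normal; order 7: 1/1 normal; order 14: 3/3 normal; order 28: 1/1 normal.
Total normal subgroups: 7.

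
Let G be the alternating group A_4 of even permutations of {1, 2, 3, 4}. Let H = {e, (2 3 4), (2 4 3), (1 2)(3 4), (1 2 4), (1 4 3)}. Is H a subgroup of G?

No

(1 4 3) ∈ H but its inverse (1 3 4) ∉ H, so H is not a subgroup.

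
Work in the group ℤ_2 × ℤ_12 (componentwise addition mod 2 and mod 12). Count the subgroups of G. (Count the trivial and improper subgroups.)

|G| = 24, so by Lagrange every subgroup order divides 24. Divisors: 1, 2, 3, 4, 6, 8, 12, 24.
Subgroups by order — order 1: 1; order 2: 3; order 3: 1; order 4: 3; order 6: 3; order 8: 1; order 12: 3; order 24: 1.
Total: 1 + 3 + 1 + 3 + 3 + 1 + 3 + 1 = 16.

16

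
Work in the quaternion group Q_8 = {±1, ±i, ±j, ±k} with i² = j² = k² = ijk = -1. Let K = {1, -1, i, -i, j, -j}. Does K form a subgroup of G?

No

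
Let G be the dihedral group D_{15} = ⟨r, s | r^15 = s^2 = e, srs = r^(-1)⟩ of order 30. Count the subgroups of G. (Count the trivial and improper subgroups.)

28

|G| = 30, so by Lagrange every subgroup order divides 30. Divisors: 1, 2, 3, 5, 6, 10, 15, 30.
Subgroups by order — order 1: 1; order 2: 15; order 3: 1; order 5: 1; order 6: 5; order 10: 3; order 15: 1; order 30: 1.
Total: 1 + 15 + 1 + 1 + 5 + 3 + 1 + 1 = 28.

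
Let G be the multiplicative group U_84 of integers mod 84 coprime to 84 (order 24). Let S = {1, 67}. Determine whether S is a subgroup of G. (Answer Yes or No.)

67 ∈ S but its inverse 79 ∉ S, so S is not a subgroup.

No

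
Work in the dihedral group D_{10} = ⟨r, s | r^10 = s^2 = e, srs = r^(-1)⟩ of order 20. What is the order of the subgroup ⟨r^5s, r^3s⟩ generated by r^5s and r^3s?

10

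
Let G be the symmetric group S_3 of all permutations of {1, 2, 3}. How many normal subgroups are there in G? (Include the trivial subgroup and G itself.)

3

G has 6 subgroups. Checking conjugation-invariance by order — order 1: 1/1 normal; order 2: 0/3 normal; order 3: 1/1 normal; order 6: 1/1 normal.
Total normal subgroups: 3.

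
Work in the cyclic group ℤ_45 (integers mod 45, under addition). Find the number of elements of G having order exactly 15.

In a cyclic group of order 45, the number of elements of order d (for d | 45) is φ(d).
φ(15) = 8.

8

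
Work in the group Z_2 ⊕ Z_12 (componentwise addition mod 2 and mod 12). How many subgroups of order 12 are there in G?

|G| = 24 and 12 | 24, so subgroups of order 12 are possible by Lagrange.
The subgroups of order 12 are: {(0,0), (0,1), (0,2), (0,3), (0,4), (0,5), (0,6), (0,7), (0,8), (0,9), (0,10), (0,11)}; {(0,0), (0,2), (0,4), (0,6), (0,8), (0,10), (1,0), (1,2), (1,4), (1,6), (1,8), (1,10)}; {(0,0), (0,2), (0,4), (0,6), (0,8), (0,10), (1,1), (1,3), (1,5), (1,7), (1,9), (1,11)}.
So G has 3 subgroups of order 12.

3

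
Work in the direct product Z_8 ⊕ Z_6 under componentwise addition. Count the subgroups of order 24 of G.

3

|G| = 48 and 24 | 48, so subgroups of order 24 are possible by Lagrange.
The subgroups of order 24 are: {(0,0), (0,1), (0,2), (0,3), (0,4), (0,5), (2,0), (2,1), (2,2), (2,3), (2,4), (2,5), (4,0), (4,1), (4,2), (4,3), (4,4), (4,5), (6,0), (6,1), (6,2), (6,3), (6,4), (6,5)}; {(0,0), (0,2), (0,4), (1,0), (1,2), (1,4), (2,0), (2,2), (2,4), (3,0), (3,2), (3,4), (4,0), (4,2), (4,4), (5,0), (5,2), (5,4), (6,0), (6,2), (6,4), (7,0), (7,2), (7,4)}; {(0,0), (0,2), (0,4), (1,1), (1,3), (1,5), (2,0), (2,2), (2,4), (3,1), (3,3), (3,5), (4,0), (4,2), (4,4), (5,1), (5,3), (5,5), (6,0), (6,2), (6,4), (7,1), (7,3), (7,5)}.
So G has 3 subgroups of order 24.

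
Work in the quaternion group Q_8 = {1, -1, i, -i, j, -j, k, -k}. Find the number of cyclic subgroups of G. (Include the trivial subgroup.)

A cyclic subgroup of order d is generated by each of its φ(d) elements of order d, so the cyclic subgroups of order d number (#elements of order d)/φ(d).
Cyclic subgroups by order — order 1: 1; order 2: 1; order 4: 3.
Total: 5.

5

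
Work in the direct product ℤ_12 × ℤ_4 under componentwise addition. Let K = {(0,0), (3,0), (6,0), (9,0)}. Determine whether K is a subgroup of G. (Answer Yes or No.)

|K| = 4 divides |G| = 48, consistent with Lagrange.
K contains the identity, every element's inverse is in K, and K is closed under +: it is a subgroup.
In fact K = ⟨(9,0)⟩.

Yes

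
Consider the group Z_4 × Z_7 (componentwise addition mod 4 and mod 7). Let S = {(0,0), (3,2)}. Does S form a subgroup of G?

(3,2) ∈ S but its inverse (1,5) ∉ S, so S is not a subgroup.

No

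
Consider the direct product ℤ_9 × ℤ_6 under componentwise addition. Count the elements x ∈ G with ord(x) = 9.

An element (a,b) has order lcm(ord(a), ord(b)); count pairs with lcm equal to 9.
Enumerating gives 18 such elements.

18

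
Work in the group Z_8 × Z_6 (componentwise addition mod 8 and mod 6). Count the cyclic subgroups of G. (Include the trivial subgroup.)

Each element a generates a cyclic subgroup ⟨a⟩; distinct elements may generate the same one (a cyclic group of order d has φ(d) generators).
Cyclic subgroups by order — order 1: 1; order 2: 3; order 3: 1; order 4: 2; order 6: 3; order 8: 2; order 12: 2; order 24: 2.
Total: 16.

16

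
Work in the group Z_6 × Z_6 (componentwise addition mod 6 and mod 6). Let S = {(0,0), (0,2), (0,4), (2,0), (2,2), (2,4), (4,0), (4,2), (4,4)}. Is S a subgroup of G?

|S| = 9 divides |G| = 36, consistent with Lagrange.
S contains the identity, every element's inverse is in S, and S is closed under +: it is a subgroup.

Yes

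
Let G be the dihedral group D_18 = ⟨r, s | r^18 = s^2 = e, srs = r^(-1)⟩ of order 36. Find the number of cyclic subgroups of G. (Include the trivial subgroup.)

24

Group the elements of G by the cyclic subgroup they generate; each cyclic subgroup of order d accounts for φ(d) elements.
Cyclic subgroups by order — order 1: 1; order 2: 19; order 3: 1; order 6: 1; order 9: 1; order 18: 1.
Total: 24.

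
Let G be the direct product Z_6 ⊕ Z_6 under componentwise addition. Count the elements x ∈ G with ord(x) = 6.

24

An element (a,b) has order lcm(ord(a), ord(b)); count pairs with lcm equal to 6.
Enumerating gives 24 such elements.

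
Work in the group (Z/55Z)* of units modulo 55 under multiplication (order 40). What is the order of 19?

10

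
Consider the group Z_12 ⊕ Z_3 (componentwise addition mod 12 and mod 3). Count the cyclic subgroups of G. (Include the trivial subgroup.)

15

Each element a generates a cyclic subgroup ⟨a⟩; distinct elements may generate the same one (a cyclic group of order d has φ(d) generators).
Cyclic subgroups by order — order 1: 1; order 2: 1; order 3: 4; order 4: 1; order 6: 4; order 12: 4.
Total: 15.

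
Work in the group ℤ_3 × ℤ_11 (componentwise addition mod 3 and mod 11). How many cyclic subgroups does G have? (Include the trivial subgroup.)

4

A cyclic subgroup of order d is generated by each of its φ(d) elements of order d, so the cyclic subgroups of order d number (#elements of order d)/φ(d).
Cyclic subgroups by order — order 1: 1; order 3: 1; order 11: 1; order 33: 1.
Total: 4.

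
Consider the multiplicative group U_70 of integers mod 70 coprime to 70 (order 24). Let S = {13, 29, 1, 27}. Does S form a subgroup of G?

Yes

|S| = 4 divides |G| = 24, consistent with Lagrange.
S contains the identity, every element's inverse is in S, and S is closed under ·: it is a subgroup.
In fact S = ⟨27⟩.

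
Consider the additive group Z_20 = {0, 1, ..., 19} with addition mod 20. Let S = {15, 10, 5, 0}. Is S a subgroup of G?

|S| = 4 divides |G| = 20, consistent with Lagrange.
S contains the identity, every element's inverse is in S, and S is closed under +: it is a subgroup.
In fact S = ⟨5⟩.

Yes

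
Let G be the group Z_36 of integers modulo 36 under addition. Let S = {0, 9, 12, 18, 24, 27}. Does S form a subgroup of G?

No

Closure fails: 18 + 24 = 6 ∉ S. So S is not a subgroup.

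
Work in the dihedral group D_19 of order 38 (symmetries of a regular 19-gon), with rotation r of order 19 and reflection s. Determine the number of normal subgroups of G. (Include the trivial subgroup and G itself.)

G has 22 subgroups. Checking conjugation-invariance by order — order 1: 1/1 normal; order 2: 0/19 normal; order 19: 1/1 normal; order 38: 1/1 normal.
Total normal subgroups: 3.

3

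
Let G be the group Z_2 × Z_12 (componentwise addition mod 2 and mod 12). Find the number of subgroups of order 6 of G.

|G| = 24 and 6 | 24, so subgroups of order 6 are possible by Lagrange.
The subgroups of order 6 are: {(0,0), (0,2), (0,4), (0,6), (0,8), (0,10)}; {(0,0), (0,4), (0,8), (1,0), (1,4), (1,8)}; {(0,0), (0,4), (0,8), (1,2), (1,6), (1,10)}.
So G has 3 subgroups of order 6.

3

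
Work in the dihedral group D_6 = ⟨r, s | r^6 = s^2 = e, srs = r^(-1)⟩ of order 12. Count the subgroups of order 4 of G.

|G| = 12 and 4 | 12, so subgroups of order 4 are possible by Lagrange.
The subgroups of order 4 are: {e, r^3, r^2s, r^5s}; {e, r^3, s, r^3s}; {e, r^3, rs, r^4s}.
So G has 3 subgroups of order 4.

3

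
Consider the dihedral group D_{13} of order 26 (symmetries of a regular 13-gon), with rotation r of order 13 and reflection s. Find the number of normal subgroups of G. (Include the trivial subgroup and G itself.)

3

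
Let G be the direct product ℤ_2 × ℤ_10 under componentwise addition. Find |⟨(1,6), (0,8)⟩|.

10

|⟨(1,6)⟩| = 10 and |⟨(0,8)⟩| = 5, so |H| is a multiple of lcm(10, 5) = 10 and divides |G| = 20.
Closing under the operation: H = {(0,0), (0,2), (0,4), (0,6), (0,8), (1,0), (1,2), (1,4), (1,6), (1,8)}, so |H| = 10.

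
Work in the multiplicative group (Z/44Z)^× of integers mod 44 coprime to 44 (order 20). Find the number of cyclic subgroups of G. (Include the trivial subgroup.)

8

Each element a generates a cyclic subgroup ⟨a⟩; distinct elements may generate the same one (a cyclic group of order d has φ(d) generators).
Cyclic subgroups by order — order 1: 1; order 2: 3; order 5: 1; order 10: 3.
Total: 8.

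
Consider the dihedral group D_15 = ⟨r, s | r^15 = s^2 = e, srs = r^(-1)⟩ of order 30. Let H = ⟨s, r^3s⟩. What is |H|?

|⟨s⟩| = 2 and |⟨r^3s⟩| = 2, so |H| is a multiple of lcm(2, 2) = 2 and divides |G| = 30.
Closing under the operation: H = {e, r^3, r^6, r^9, r^12, s, r^3s, r^6s, r^9s, r^12s}, so |H| = 10.

10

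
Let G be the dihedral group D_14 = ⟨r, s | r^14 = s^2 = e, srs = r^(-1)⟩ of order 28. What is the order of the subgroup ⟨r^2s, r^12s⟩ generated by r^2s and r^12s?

14

|⟨r^2s⟩| = 2 and |⟨r^12s⟩| = 2, so |H| is a multiple of lcm(2, 2) = 2 and divides |G| = 28.
Closing under the operation: H = {e, r^2, r^4, r^6, r^8, r^10, r^12, s, r^2s, r^4s, r^6s, r^8s, r^10s, r^12s}, so |H| = 14.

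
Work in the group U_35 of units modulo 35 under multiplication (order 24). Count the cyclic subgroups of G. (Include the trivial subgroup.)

A cyclic subgroup of order d is generated by each of its φ(d) elements of order d, so the cyclic subgroups of order d number (#elements of order d)/φ(d).
Cyclic subgroups by order — order 1: 1; order 2: 3; order 3: 1; order 4: 2; order 6: 3; order 12: 2.
Total: 12.

12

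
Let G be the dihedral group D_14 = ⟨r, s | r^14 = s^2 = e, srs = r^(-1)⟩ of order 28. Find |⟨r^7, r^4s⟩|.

4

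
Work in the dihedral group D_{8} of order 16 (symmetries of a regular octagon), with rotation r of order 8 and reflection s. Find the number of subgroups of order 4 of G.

5

|G| = 16 and 4 | 16, so subgroups of order 4 are possible by Lagrange.
The subgroups of order 4 are: {e, r^2, r^4, r^6}; {e, r^4, r^2s, r^6s}; {e, r^4, r^3s, r^7s}; {e, r^4, s, r^4s}; … (5 in all).
So G has 5 subgroups of order 4.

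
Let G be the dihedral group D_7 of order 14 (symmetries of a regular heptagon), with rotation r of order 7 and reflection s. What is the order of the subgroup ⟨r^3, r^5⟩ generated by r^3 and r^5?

7

|⟨r^3⟩| = 7 and |⟨r^5⟩| = 7, so |H| is a multiple of lcm(7, 7) = 7 and divides |G| = 14.
Closing under the operation: H = {e, r, r^2, r^3, r^4, r^5, r^6}, so |H| = 7.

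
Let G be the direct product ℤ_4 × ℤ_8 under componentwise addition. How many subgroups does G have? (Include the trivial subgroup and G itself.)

22

|G| = 32, so by Lagrange every subgroup order divides 32. Divisors: 1, 2, 4, 8, 16, 32.
Subgroups by order — order 1: 1; order 2: 3; order 4: 7; order 8: 7; order 16: 3; order 32: 1.
Total: 1 + 3 + 7 + 7 + 3 + 1 = 22.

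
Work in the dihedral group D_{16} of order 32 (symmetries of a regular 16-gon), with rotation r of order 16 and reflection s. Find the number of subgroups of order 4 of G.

|G| = 32 and 4 | 32, so subgroups of order 4 are possible by Lagrange.
The subgroups of order 4 are: {e, r^8, r^2s, r^10s}; {e, r^8, r^3s, r^11s}; {e, r^4, r^8, r^12}; {e, r^8, r^4s, r^12s}; … (9 in all).
So G has 9 subgroups of order 4.

9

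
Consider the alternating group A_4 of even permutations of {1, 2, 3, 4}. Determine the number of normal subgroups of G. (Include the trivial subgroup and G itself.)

G has 10 subgroups. Checking conjugation-invariance by order — order 1: 1/1 normal; order 2: 0/3 normal; order 3: 0/4 normal; order 4: 1/1 normal; order 12: 1/1 normal.
Total normal subgroups: 3.

3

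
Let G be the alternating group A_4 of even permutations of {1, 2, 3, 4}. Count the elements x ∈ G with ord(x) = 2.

3

The elements of order 2 are: (1 2)(3 4), (1 3)(2 4), (1 4)(2 3).
That's 3.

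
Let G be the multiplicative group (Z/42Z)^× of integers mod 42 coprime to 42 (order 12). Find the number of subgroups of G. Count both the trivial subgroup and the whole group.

|G| = 12, so by Lagrange every subgroup order divides 12. Divisors: 1, 2, 3, 4, 6, 12.
Subgroups by order — order 1: 1; order 2: 3; order 3: 1; order 4: 1; order 6: 3; order 12: 1.
Total: 1 + 3 + 1 + 1 + 3 + 1 = 10.

10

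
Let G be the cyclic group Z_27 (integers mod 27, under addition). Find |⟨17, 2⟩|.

27

|⟨17⟩| = 27 and |⟨2⟩| = 27, so |H| is a multiple of lcm(27, 27) = 27 and divides |G| = 27.
Closing {17, 2} under the group operation gives all of G, so |H| = 27.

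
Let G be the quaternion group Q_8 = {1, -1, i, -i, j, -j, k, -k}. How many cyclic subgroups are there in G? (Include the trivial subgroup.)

5

Each element a generates a cyclic subgroup ⟨a⟩; distinct elements may generate the same one (a cyclic group of order d has φ(d) generators).
Cyclic subgroups by order — order 1: 1; order 2: 1; order 4: 3.
Total: 5.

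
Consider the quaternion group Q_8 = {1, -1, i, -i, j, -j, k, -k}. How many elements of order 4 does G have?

6

The elements of order 4 are: i, -i, j, -j, k, -k.
That's 6.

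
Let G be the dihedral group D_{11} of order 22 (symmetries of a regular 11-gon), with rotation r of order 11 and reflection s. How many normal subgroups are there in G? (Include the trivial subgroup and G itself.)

3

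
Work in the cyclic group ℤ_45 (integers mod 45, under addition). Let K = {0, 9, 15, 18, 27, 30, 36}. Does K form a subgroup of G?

|K| = 7 does not divide |G| = 45, so by Lagrange K is not a subgroup.

No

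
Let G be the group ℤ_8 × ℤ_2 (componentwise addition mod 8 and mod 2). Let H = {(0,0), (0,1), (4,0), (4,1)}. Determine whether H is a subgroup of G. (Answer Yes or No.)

|H| = 4 divides |G| = 16, consistent with Lagrange.
H contains the identity, every element's inverse is in H, and H is closed under +: it is a subgroup.

Yes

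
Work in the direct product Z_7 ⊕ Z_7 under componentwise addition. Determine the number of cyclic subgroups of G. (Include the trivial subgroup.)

Group the elements of G by the cyclic subgroup they generate; each cyclic subgroup of order d accounts for φ(d) elements.
Cyclic subgroups by order — order 1: 1; order 7: 8.
Total: 9.

9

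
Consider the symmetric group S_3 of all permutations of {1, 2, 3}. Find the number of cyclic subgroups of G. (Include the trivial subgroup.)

5

Each element a generates a cyclic subgroup ⟨a⟩; distinct elements may generate the same one (a cyclic group of order d has φ(d) generators).
Cyclic subgroups by order — order 1: 1; order 2: 3; order 3: 1.
Total: 5.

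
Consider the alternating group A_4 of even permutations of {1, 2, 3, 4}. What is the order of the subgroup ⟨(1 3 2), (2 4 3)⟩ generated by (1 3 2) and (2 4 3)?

|⟨(1 3 2)⟩| = 3 and |⟨(2 4 3)⟩| = 3, so |H| is a multiple of lcm(3, 3) = 3 and divides |G| = 12.
Closing {(1 3 2), (2 4 3)} under the group operation gives all of G, so |H| = 12.

12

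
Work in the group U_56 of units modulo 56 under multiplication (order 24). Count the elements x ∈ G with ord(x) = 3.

The elements of order 3 are: 9, 25.
That's 2.

2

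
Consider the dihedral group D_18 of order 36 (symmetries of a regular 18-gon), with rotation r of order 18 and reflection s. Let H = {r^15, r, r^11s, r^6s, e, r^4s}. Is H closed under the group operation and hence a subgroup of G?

No

r^15 ∈ H but its inverse r^3 ∉ H, so H is not a subgroup.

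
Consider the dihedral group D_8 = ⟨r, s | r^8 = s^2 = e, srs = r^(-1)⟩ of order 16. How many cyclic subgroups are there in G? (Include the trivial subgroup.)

12

Each element a generates a cyclic subgroup ⟨a⟩; distinct elements may generate the same one (a cyclic group of order d has φ(d) generators).
Cyclic subgroups by order — order 1: 1; order 2: 9; order 4: 1; order 8: 1.
Total: 12.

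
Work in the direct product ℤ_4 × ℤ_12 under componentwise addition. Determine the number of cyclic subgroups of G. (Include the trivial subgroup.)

20

A cyclic subgroup of order d is generated by each of its φ(d) elements of order d, so the cyclic subgroups of order d number (#elements of order d)/φ(d).
Cyclic subgroups by order — order 1: 1; order 2: 3; order 3: 1; order 4: 6; order 6: 3; order 12: 6.
Total: 20.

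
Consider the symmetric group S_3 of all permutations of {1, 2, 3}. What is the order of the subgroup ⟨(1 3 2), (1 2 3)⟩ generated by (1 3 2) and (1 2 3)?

3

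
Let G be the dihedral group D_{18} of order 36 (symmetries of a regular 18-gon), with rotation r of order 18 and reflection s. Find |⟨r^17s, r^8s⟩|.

4

|⟨r^17s⟩| = 2 and |⟨r^8s⟩| = 2, so |H| is a multiple of lcm(2, 2) = 2 and divides |G| = 36.
Closing under the operation: H = {e, r^9, r^8s, r^17s}, so |H| = 4.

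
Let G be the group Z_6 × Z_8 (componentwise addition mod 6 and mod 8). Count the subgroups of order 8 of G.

|G| = 48 and 8 | 48, so subgroups of order 8 are possible by Lagrange.
The subgroups of order 8 are: {(0,0), (0,1), (0,2), (0,3), (0,4), (0,5), (0,6), (0,7)}; {(0,0), (0,2), (0,4), (0,6), (3,0), (3,2), (3,4), (3,6)}; {(0,0), (0,2), (0,4), (0,6), (3,1), (3,3), (3,5), (3,7)}.
So G has 3 subgroups of order 8.

3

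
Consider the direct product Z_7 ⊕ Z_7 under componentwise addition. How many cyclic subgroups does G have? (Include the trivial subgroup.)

Group the elements of G by the cyclic subgroup they generate; each cyclic subgroup of order d accounts for φ(d) elements.
Cyclic subgroups by order — order 1: 1; order 7: 8.
Total: 9.

9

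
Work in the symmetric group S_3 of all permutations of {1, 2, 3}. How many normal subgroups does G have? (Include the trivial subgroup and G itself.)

G has 6 subgroups. Checking conjugation-invariance by order — order 1: 1/1 normal; order 2: 0/3 normal; order 3: 1/1 normal; order 6: 1/1 normal.
Total normal subgroups: 3.

3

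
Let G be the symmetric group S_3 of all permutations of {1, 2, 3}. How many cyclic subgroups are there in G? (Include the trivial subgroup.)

5

Each element a generates a cyclic subgroup ⟨a⟩; distinct elements may generate the same one (a cyclic group of order d has φ(d) generators).
Cyclic subgroups by order — order 1: 1; order 2: 3; order 3: 1.
Total: 5.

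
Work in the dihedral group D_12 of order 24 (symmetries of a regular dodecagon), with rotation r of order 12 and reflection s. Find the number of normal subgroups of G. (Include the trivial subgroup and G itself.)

G has 34 subgroups. Checking conjugation-invariance by order — order 1: 1/1 normal; order 2: 1/13 normal; order 3: 1/1 normal; order 4: 1/7 normal; order 6: 1/5 normal; order 8: 0/3 normal; order 12: 3/3 normal; order 24: 1/1 normal.
Total normal subgroups: 9.

9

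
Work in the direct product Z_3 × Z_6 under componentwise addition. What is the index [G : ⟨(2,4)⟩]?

|⟨(2,4)⟩| = 3 and |G| = 18.
By Lagrange, [G : H] = |G|/|H| = 18/3 = 6.

6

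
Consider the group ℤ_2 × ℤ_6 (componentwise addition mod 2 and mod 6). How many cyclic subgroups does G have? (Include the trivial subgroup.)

A cyclic subgroup of order d is generated by each of its φ(d) elements of order d, so the cyclic subgroups of order d number (#elements of order d)/φ(d).
Cyclic subgroups by order — order 1: 1; order 2: 3; order 3: 1; order 6: 3.
Total: 8.

8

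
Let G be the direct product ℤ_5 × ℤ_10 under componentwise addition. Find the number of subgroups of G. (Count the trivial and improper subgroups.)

|G| = 50, so by Lagrange every subgroup order divides 50. Divisors: 1, 2, 5, 10, 25, 50.
Subgroups by order — order 1: 1; order 2: 1; order 5: 6; order 10: 6; order 25: 1; order 50: 1.
Total: 1 + 1 + 6 + 6 + 1 + 1 = 16.

16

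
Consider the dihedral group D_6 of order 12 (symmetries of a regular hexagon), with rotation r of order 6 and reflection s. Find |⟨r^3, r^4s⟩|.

|⟨r^3⟩| = 2 and |⟨r^4s⟩| = 2, so |H| is a multiple of lcm(2, 2) = 2 and divides |G| = 12.
Closing under the operation: H = {e, r^3, rs, r^4s}, so |H| = 4.

4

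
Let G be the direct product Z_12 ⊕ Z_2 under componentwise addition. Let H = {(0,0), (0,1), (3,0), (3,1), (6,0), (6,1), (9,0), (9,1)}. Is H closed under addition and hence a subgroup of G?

Yes

|H| = 8 divides |G| = 24, consistent with Lagrange.
H contains the identity, every element's inverse is in H, and H is closed under +: it is a subgroup.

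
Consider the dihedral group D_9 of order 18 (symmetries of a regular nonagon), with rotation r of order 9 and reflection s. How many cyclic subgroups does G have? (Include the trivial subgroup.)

12

A cyclic subgroup of order d is generated by each of its φ(d) elements of order d, so the cyclic subgroups of order d number (#elements of order d)/φ(d).
Cyclic subgroups by order — order 1: 1; order 2: 9; order 3: 1; order 9: 1.
Total: 12.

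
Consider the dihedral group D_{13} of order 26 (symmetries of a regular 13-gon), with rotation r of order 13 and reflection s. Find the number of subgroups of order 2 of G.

|G| = 26 and 2 | 26, so subgroups of order 2 are possible by Lagrange.
The subgroups of order 2 are: {e, r^10s}; {e, r^11s}; {e, r^12s}; {e, r^2s}; … (13 in all).
So G has 13 subgroups of order 2.

13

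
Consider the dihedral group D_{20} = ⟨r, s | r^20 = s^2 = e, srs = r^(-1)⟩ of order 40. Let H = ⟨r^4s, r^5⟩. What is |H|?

|⟨r^4s⟩| = 2 and |⟨r^5⟩| = 4, so |H| is a multiple of lcm(2, 4) = 4 and divides |G| = 40.
Closing under the operation: H = {e, r^5, r^10, r^15, r^4s, r^9s, r^14s, r^19s}, so |H| = 8.

8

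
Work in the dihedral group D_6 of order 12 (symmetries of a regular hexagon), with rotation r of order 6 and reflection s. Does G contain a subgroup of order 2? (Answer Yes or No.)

Yes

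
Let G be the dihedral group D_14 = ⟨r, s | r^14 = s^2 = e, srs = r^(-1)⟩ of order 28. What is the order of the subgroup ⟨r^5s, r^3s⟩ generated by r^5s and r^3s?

14

|⟨r^5s⟩| = 2 and |⟨r^3s⟩| = 2, so |H| is a multiple of lcm(2, 2) = 2 and divides |G| = 28.
Closing under the operation: H = {e, r^2, r^4, r^6, r^8, r^10, r^12, rs, r^3s, r^5s, r^7s, r^9s, r^11s, r^13s}, so |H| = 14.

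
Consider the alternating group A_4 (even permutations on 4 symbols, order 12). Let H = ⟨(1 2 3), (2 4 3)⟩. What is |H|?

|⟨(1 2 3)⟩| = 3 and |⟨(2 4 3)⟩| = 3, so |H| is a multiple of lcm(3, 3) = 3 and divides |G| = 12.
Closing {(1 2 3), (2 4 3)} under the group operation gives all of G, so |H| = 12.

12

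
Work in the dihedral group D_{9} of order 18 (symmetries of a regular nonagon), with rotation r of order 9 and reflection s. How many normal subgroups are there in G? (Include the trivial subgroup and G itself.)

G has 16 subgroups. Checking conjugation-invariance by order — order 1: 1/1 normal; order 2: 0/9 normal; order 3: 1/1 normal; order 6: 0/3 normal; order 9: 1/1 normal; order 18: 1/1 normal.
Total normal subgroups: 4.

4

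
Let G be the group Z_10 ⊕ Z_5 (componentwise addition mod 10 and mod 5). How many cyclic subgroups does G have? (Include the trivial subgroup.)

Each element a generates a cyclic subgroup ⟨a⟩; distinct elements may generate the same one (a cyclic group of order d has φ(d) generators).
Cyclic subgroups by order — order 1: 1; order 2: 1; order 5: 6; order 10: 6.
Total: 14.

14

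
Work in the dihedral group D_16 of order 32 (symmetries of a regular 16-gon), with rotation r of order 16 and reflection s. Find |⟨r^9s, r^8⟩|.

4

|⟨r^9s⟩| = 2 and |⟨r^8⟩| = 2, so |H| is a multiple of lcm(2, 2) = 2 and divides |G| = 32.
Closing under the operation: H = {e, r^8, rs, r^9s}, so |H| = 4.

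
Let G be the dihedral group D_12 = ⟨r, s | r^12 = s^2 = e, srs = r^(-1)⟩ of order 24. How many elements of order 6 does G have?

The elements of order 6 are: r^2, r^10.
That's 2.

2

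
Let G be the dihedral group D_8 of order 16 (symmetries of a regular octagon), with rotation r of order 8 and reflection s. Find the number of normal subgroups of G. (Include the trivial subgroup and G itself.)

7

G has 19 subgroups. Checking conjugation-invariance by order — order 1: 1/1 normal; order 2: 1/9 normal; order 4: 1/5 normal; order 8: 3/3 normal; order 16: 1/1 normal.
Total normal subgroups: 7.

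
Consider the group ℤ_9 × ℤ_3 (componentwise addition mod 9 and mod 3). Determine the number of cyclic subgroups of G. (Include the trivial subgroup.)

8

A cyclic subgroup of order d is generated by each of its φ(d) elements of order d, so the cyclic subgroups of order d number (#elements of order d)/φ(d).
Cyclic subgroups by order — order 1: 1; order 3: 4; order 9: 3.
Total: 8.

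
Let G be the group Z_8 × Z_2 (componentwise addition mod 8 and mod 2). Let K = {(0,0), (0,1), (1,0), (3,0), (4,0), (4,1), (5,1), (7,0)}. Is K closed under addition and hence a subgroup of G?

No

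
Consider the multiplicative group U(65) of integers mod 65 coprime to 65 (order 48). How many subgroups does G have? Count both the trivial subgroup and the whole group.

30

|G| = 48, so by Lagrange every subgroup order divides 48. Divisors: 1, 2, 3, 4, 6, 8, 12, 16, 24, 48.
Subgroups by order — order 1: 1; order 2: 3; order 3: 1; order 4: 7; order 6: 3; order 8: 3; order 12: 7; order 16: 1; order 24: 3; order 48: 1.
Total: 1 + 3 + 1 + 7 + 3 + 3 + 7 + 1 + 3 + 1 = 30.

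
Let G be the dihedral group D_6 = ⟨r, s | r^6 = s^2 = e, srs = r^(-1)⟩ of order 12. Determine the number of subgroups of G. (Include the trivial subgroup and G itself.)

16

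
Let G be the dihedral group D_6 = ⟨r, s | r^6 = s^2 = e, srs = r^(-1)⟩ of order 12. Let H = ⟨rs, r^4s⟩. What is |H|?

|⟨rs⟩| = 2 and |⟨r^4s⟩| = 2, so |H| is a multiple of lcm(2, 2) = 2 and divides |G| = 12.
Closing under the operation: H = {e, r^3, rs, r^4s}, so |H| = 4.

4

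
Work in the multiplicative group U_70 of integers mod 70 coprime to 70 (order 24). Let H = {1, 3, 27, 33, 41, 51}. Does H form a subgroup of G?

No

33 ∈ H but its inverse 17 ∉ H, so H is not a subgroup.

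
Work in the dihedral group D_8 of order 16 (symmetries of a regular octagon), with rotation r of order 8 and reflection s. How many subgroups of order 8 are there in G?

3

|G| = 16 and 8 | 16, so subgroups of order 8 are possible by Lagrange.
The subgroups of order 8 are: {e, r, r^2, r^3, r^4, r^5, r^6, r^7}; {e, r^2, r^4, r^6, s, r^2s, r^4s, r^6s}; {e, r^2, r^4, r^6, rs, r^3s, r^5s, r^7s}.
So G has 3 subgroups of order 8.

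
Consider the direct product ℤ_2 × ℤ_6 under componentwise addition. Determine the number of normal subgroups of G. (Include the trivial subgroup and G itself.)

G is abelian, so every subgroup is normal.
G has 10 subgroups in total, hence 10 normal subgroups.

10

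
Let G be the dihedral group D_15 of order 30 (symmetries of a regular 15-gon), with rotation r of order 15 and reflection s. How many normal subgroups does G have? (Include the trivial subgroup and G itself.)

G has 28 subgroups. Checking conjugation-invariance by order — order 1: 1/1 normal; order 2: 0/15 normal; order 3: 1/1 normal; order 5: 1/1 normal; order 6: 0/5 normal; order 10: 0/3 normal; order 15: 1/1 normal; order 30: 1/1 normal.
Total normal subgroups: 5.

5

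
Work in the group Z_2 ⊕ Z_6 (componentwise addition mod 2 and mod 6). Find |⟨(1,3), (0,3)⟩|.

4

|⟨(1,3)⟩| = 2 and |⟨(0,3)⟩| = 2, so |H| is a multiple of lcm(2, 2) = 2 and divides |G| = 12.
Closing under the operation: H = {(0,0), (0,3), (1,0), (1,3)}, so |H| = 4.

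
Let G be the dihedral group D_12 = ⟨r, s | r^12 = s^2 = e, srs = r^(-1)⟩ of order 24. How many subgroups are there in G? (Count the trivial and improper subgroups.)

|G| = 24, so by Lagrange every subgroup order divides 24. Divisors: 1, 2, 3, 4, 6, 8, 12, 24.
Subgroups by order — order 1: 1; order 2: 13; order 3: 1; order 4: 7; order 6: 5; order 8: 3; order 12: 3; order 24: 1.
Total: 1 + 13 + 1 + 7 + 5 + 3 + 3 + 1 = 34.

34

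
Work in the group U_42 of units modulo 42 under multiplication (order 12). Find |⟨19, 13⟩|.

|⟨19⟩| = 6 and |⟨13⟩| = 2, so |H| is a multiple of lcm(6, 2) = 6 and divides |G| = 12.
Closing under the operation: H = {1, 13, 19, 25, 31, 37}, so |H| = 6.

6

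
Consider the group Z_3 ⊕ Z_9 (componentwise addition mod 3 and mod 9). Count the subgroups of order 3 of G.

|G| = 27 and 3 | 27, so subgroups of order 3 are possible by Lagrange.
The subgroups of order 3 are: {(0,0), (0,3), (0,6)}; {(0,0), (1,0), (2,0)}; {(0,0), (1,3), (2,6)}; {(0,0), (1,6), (2,3)}.
So G has 4 subgroups of order 3.

4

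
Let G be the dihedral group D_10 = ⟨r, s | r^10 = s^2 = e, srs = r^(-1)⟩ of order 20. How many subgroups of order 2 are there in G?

|G| = 20 and 2 | 20, so subgroups of order 2 are possible by Lagrange.
The subgroups of order 2 are: {e, r^2s}; {e, r^3s}; {e, r^4s}; {e, r^5}; … (11 in all).
So G has 11 subgroups of order 2.

11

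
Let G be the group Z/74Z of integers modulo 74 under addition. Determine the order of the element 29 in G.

In Z/74Z, the order of an element a is n/gcd(a, n).
gcd(29, 74) = 1, so |⟨29⟩| = 74/1 = 74.

74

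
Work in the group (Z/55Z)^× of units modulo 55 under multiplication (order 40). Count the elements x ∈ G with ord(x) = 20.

Enumerating element orders in G gives 16 elements of order 20.

16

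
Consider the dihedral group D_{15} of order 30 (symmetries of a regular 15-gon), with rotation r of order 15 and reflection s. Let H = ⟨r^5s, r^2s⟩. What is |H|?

|⟨r^5s⟩| = 2 and |⟨r^2s⟩| = 2, so |H| is a multiple of lcm(2, 2) = 2 and divides |G| = 30.
Closing under the operation: H = {e, r^3, r^6, r^9, r^12, r^2s, r^5s, r^8s, r^11s, r^14s}, so |H| = 10.

10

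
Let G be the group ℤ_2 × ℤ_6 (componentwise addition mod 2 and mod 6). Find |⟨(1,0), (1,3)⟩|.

|⟨(1,0)⟩| = 2 and |⟨(1,3)⟩| = 2, so |H| is a multiple of lcm(2, 2) = 2 and divides |G| = 12.
Closing under the operation: H = {(0,0), (0,3), (1,0), (1,3)}, so |H| = 4.

4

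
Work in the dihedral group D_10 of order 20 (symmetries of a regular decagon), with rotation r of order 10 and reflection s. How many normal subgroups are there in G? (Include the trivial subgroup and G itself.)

7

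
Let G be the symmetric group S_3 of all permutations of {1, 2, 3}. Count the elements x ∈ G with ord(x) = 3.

2

The elements of order 3 are: (1 2 3), (1 3 2).
That's 2.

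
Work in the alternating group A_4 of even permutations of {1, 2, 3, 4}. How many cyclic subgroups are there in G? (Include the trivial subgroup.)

8

Each element a generates a cyclic subgroup ⟨a⟩; distinct elements may generate the same one (a cyclic group of order d has φ(d) generators).
Cyclic subgroups by order — order 1: 1; order 2: 3; order 3: 4.
Total: 8.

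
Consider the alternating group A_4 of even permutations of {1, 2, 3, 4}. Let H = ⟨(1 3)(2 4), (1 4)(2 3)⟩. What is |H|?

|⟨(1 3)(2 4)⟩| = 2 and |⟨(1 4)(2 3)⟩| = 2, so |H| is a multiple of lcm(2, 2) = 2 and divides |G| = 12.
Closing under the operation: H = {e, (1 2)(3 4), (1 3)(2 4), (1 4)(2 3)}, so |H| = 4.

4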